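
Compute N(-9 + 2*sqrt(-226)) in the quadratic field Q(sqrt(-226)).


N(a + b*sqrt(d)) = a^2 - d*b^2
= (-9)^2 - (-226)*(2)^2
= 81 + 904
= 985

985


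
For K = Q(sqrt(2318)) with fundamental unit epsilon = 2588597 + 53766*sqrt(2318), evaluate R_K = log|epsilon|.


epsilon = 2588597 + 53766*sqrt(2318)
= 5.1772e+06
R = ln(5.1772e+06)
= 15.4598

15.4598


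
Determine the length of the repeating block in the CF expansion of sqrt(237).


Run the CF algorithm for sqrt(237).
a_0 = floor(sqrt(237)) = 15; set m_0=0, q_0=1.
Recurrence: m' = q*a - m,  q' = (d - m'^2)/q,  a' = floor((a_0 + m')/q').
  step 1: m=15, q=12, a=2
  step 2: m=9, q=13, a=1
  step 3: m=4, q=17, a=1
  step 4: m=13, q=4, a=7
  step 5: m=15, q=3, a=10
  step 6: m=15, q=4, a=7
  step 7: m=13, q=17, a=1
  step 8: m=4, q=13, a=1
  step 9: m=9, q=12, a=2
  step 10: m=15, q=1, a=30
a_10 = 2*a_0 = 30, so the period closes here.
sqrt(237) = [15; 2, 1, 1, 7, 10, 7, 1, 1, 2, 30]
Period length = 10

10


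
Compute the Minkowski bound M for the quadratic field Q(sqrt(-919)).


d = -919, d mod 4 = 1, so disc(K) = d = -919; |disc(K)| = 919
Imaginary quadratic field, so n = 2, s = r2 = 1, r1 = 0
M = (n!/n^n) * (4/pi)^s * sqrt(|disc(K)|) = (2!/2^2) * (4/pi)^1 * sqrt(919)
= 0.5 * 1.273240 * 30.315013
= 19.2991

19.2991


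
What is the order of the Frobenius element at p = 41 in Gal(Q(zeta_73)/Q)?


The Frobenius at p in Gal(Q(zeta_n)/Q) = (Z/nZ)* is the class of p, so its order is ord_73(41), the smallest k >= 1 with 41^k = 1 mod 73.
n = 73 = 73, phi(73) = 72; the order divides phi(n).
Divisors of 72: 1, 2, 3, 4, 6, 8, 9, 12, 18, 24, 36, 72
Repeated squaring mod 73: 41^1 = 41, 41^2 = 2, 41^4 = 4, 41^8 = 16, 41^16 = 37, 41^32 = 55, 41^64 = 32
Test divisors in increasing order:
  k=1: 41^1 = 41 mod 73
  k=2: 41^2 = 2 mod 73
  k=3: 41^3 = 2 * 41 = 9 mod 73
  k=4: 41^4 = 4 mod 73
  k=6: 41^6 = 4 * 2 = 8 mod 73
  k=8: 41^8 = 16 mod 73
  k=9: 41^9 = 16 * 41 = 72 mod 73
  k=12: 41^12 = 16 * 4 = 64 mod 73
  k=18: 41^18 = 37 * 2 = 1 mod 73  <- first divisor giving 1
Order = 18

18


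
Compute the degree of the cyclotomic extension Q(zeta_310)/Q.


The degree equals Euler's totient phi(310).
310 = 2 * 5 * 31
phi(310) = 120

120


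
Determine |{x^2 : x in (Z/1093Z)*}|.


For prime p, the number of non-zero quadratic residues is (p-1)/2.
= (1093-1)/2
= 546

546


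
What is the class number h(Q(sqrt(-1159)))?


K = Q(sqrt(-1159)). d mod 4 = 1, so D = disc(K) = d = -1159
h(K) equals the number of primitive reduced positive-definite forms (a, b, c) = a*x^2 + b*x*y + c*y^2 with b^2 - 4ac = D,
where reduced means |b| <= a <= c, with b >= 0 whenever |b| = a or a = c, and primitive means gcd(a, b, c) = 1.
Reduced forces 3a^2 <= |D| = 1159, so 1 <= a <= 19; b must have the parity of D, and c = (b^2 - D)/(4a) must be an integer >= a.
Enumerate a = 1..19, b in [-a, a]:
  a=1: (1, 1, 290)  [1]
  a=2: (2, -1, 145), (2, 1, 145)  [2]
  a=3: none
  a=4: (4, -3, 73), (4, 3, 73)  [2]
  a=5: (5, -1, 58), (5, 1, 58)  [2]
  a=6..7: none
  a=8: (8, -5, 37), (8, 5, 37)  [2]
  a=9: none
  a=10: (10, -9, 31), (10, -1, 29), (10, 1, 29), (10, 9, 31)  [4]
  a=11..15: none
  a=16: (16, -11, 20), (16, 11, 20)  [2]
  a=17..18: none
  a=19: (19, 19, 20)  [1]
Total reduced forms: 1 + 2 + 2 + 2 + 2 + 4 + 2 + 1 = 16
h = 16

16


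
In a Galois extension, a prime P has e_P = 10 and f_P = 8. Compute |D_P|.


|D_P| = e * f
= 10 * 8
= 80

80


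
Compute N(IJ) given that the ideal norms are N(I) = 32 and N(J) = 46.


N(IJ) = N(I) * N(J)
= 32 * 46
= 1472

1472


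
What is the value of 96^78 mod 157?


p = 157 is prime and the exponent is (p-1)/2 = 78, so by Euler's criterion 96^78 = (96/157) = +1 or -1 mod 157.
Compute by square-and-multiply:
  78 = 64 + 8 + 4 + 2 (binary 1001110)
  Repeated squaring mod 157: 96^1 = 96, 96^2 = 110, 96^4 = 11, 96^8 = 121, 96^16 = 40, 96^32 = 30, 96^64 = 115
  96^78 = 96^64 * 96^8 * 96^4 * 96^2 = 115 * 121 * 11 * 110 mod 157
    115 * 121 = 13915 = 99 mod 157
    99 * 11 = 1089 = 147 mod 157
    147 * 110 = 16170 = 156 mod 157
  96^78 = 156 mod 157
Result 156 = p - 1 = -1 mod 157: 96 is a quadratic non-residue mod 157. As a residue in [0, p-1] the value is 156.
96^78 mod 157 = 156

156


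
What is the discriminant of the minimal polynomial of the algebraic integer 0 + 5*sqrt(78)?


The element 0 + 5*sqrt(78) has minimal polynomial:
x^2 + 0*x - 1950
Discriminant = (0)^2 - 4*(-1950)
= 0 + 7800
= 7800

7800


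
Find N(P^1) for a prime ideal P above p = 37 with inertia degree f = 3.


N(P^a) = p^(a*f)
= 37^(1*3)
= 37^3
= 50653

50653


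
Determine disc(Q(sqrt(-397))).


For K = Q(sqrt(d)) with d squarefree: disc(K) = d if d = 1 mod 4, and disc(K) = 4d if d = 2 or 3 mod 4.
Here d = -397, and d mod 4 = 3.
d = 3 mod 4, not 1 (O_K = Z[sqrt(d)]), so disc(K) = 4d = 4 * (-397) = -1588

-1588


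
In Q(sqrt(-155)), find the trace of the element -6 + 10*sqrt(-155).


Tr(a + b*sqrt(d)) = (a + b*sqrt(d)) + (a - b*sqrt(d)) = 2a
= 2 * (-6)
= -12

-12


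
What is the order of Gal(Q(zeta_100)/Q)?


|Gal(Q(zeta_100)/Q)| = phi(100)
= 40

40


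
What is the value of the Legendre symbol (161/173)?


p = 173 is prime, so compute (161/173) with the reciprocity algorithm (Jacobi-symbol steps: pull out 2s via (2/n), flip via reciprocity, reduce):
  reciprocity: (161/173) -> +(173/161)
  reduce: (12/161)
  pull out 2: (2/161) = +1  (since 161 mod 8 = 1)
  pull out 2: (2/161) = +1  (since 161 mod 8 = 1)
  reciprocity: (3/161) -> +(161/3)
  reduce: (2/3)
  pull out 2: (2/3) = -1  (since 3 mod 8 = 3)
  (1/3) = 1
Product of signs = -1
(161/173) = -1

-1


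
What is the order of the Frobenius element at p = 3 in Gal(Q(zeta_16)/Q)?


The Frobenius at p in Gal(Q(zeta_n)/Q) = (Z/nZ)* is the class of p, so its order is ord_16(3), the smallest k >= 1 with 3^k = 1 mod 16.
n = 16 = 2^4, phi(16) = 8; the order divides phi(n).
Divisors of 8: 1, 2, 4, 8
Repeated squaring mod 16: 3^1 = 3, 3^2 = 9, 3^4 = 1, 3^8 = 1
Test divisors in increasing order:
  k=1: 3^1 = 3 mod 16
  k=2: 3^2 = 9 mod 16
  k=4: 3^4 = 1 mod 16  <- first divisor giving 1
Order = 4

4


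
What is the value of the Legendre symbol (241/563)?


p = 563 is prime, so compute (241/563) with the reciprocity algorithm (Jacobi-symbol steps: pull out 2s via (2/n), flip via reciprocity, reduce):
  reciprocity: (241/563) -> +(563/241)
  reduce: (81/241)
  reciprocity: (81/241) -> +(241/81)
  reduce: (79/81)
  reciprocity: (79/81) -> +(81/79)
  reduce: (2/79)
  pull out 2: (2/79) = +1  (since 79 mod 8 = 7)
  (1/79) = 1
Product of signs = 1
(241/563) = 1

1


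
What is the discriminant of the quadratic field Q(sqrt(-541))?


For K = Q(sqrt(d)) with d squarefree: disc(K) = d if d = 1 mod 4, and disc(K) = 4d if d = 2 or 3 mod 4.
Here d = -541, and d mod 4 = 3.
d = 3 mod 4, not 1 (O_K = Z[sqrt(d)]), so disc(K) = 4d = 4 * (-541) = -2164

-2164


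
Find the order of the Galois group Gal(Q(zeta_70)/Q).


|Gal(Q(zeta_70)/Q)| = phi(70)
= 24

24


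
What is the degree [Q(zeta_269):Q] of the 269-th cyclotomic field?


The degree equals Euler's totient phi(269).
269 = 269
phi(269) = 268

268


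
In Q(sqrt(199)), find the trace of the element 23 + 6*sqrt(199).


Tr(a + b*sqrt(d)) = (a + b*sqrt(d)) + (a - b*sqrt(d)) = 2a
= 2 * (23)
= 46

46


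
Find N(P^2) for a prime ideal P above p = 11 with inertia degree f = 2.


N(P^a) = p^(a*f)
= 11^(2*2)
= 11^4
= 14641

14641


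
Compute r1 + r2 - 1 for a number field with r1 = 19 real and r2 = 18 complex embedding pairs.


By Dirichlet's unit theorem:
rank = r1 + r2 - 1
= 19 + 18 - 1
= 36

36


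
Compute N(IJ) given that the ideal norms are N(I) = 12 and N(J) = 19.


N(IJ) = N(I) * N(J)
= 12 * 19
= 228

228


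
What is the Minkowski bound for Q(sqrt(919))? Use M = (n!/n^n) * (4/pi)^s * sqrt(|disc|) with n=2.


d = 919, d mod 4 = 3, so disc(K) = 4d = 3676; |disc(K)| = 3676
Real quadratic field, so n = 2, s = r2 = 0, r1 = 2
M = (n!/n^n) * (4/pi)^s * sqrt(|disc(K)|) = (2!/2^2) * (4/pi)^0 * sqrt(3676)
= 0.5 * 1.000000 * 60.630026
= 30.3150

30.3150


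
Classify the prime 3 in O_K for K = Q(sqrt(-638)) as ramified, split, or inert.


K = Q(sqrt(-638)). Since d mod 4 = 2, disc(K) = -2552.
Check p | disc: -2552 mod 3 = 1.
p does not divide disc. Compute Legendre symbol (d/p):
1^((3-1)/2) mod 3 = 1
(d/p) = 1, so p splits: (p) = P*P' with e=1, f=1, g=2.
Therefore p is split.

split


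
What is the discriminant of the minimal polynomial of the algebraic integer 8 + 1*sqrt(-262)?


The element 8 + 1*sqrt(-262) has minimal polynomial:
x^2 - 16*x + 326
Discriminant = (-16)^2 - 4*(326)
= 256 - 1304
= -1048

-1048


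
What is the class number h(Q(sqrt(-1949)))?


K = Q(sqrt(-1949)). d mod 4 = 3, so D = disc(K) = 4d = -7796
h(K) equals the number of primitive reduced positive-definite forms (a, b, c) = a*x^2 + b*x*y + c*y^2 with b^2 - 4ac = D,
where reduced means |b| <= a <= c, with b >= 0 whenever |b| = a or a = c, and primitive means gcd(a, b, c) = 1.
Reduced forces 3a^2 <= |D| = 7796, so 1 <= a <= 50; b must have the parity of D, and c = (b^2 - D)/(4a) must be an integer >= a.
Enumerate a = 1..50, b in [-a, a]:
  a=1: (1, 0, 1949)  [1]
  a=2: (2, 2, 975)  [1]
  a=3: (3, -2, 650), (3, 2, 650)  [2]
  a=4: none
  a=5: (5, -2, 390), (5, 2, 390)  [2]
  a=6: (6, -2, 325), (6, 2, 325)  [2]
  a=7: (7, -4, 279), (7, 4, 279)  [2]
  a=8: none
  a=9: (9, -4, 217), (9, 4, 217)  [2]
  a=10: (10, -2, 195), (10, 2, 195)  [2]
  a=11: (11, -6, 178), (11, 6, 178)  [2]
  a=12: none
  a=13: (13, -2, 150), (13, 2, 150)  [2]
  a=14: (14, -10, 141), (14, 10, 141)  [2]
  a=15: (15, -8, 131), (15, -2, 130), (15, 2, 130), (15, 8, 131)  [4]
  a=16..17: none
  a=18: (18, -14, 111), (18, 14, 111)  [2]
  a=19..20: none
  a=21: (21, -10, 94), (21, -4, 93), (21, 4, 93), (21, 10, 94)  [4]
  a=22: (22, -6, 89), (22, 6, 89)  [2]
  a=23: (23, -22, 90), (23, 22, 90)  [2]
  a=24: none
  a=25: (25, -2, 78), (25, 2, 78)  [2]
  a=26: (26, -2, 75), (26, 2, 75)  [2]
  a=27: (27, -14, 74), (27, 14, 74)  [2]
  a=28: none
  a=29: (29, -18, 70), (29, 18, 70)  [2]
  a=30: (30, -22, 69), (30, -2, 65), (30, 2, 65), (30, 22, 69)  [4]
  a=31: (31, -4, 63), (31, 4, 63)  [2]
  a=32: none
  a=33: (33, -28, 65), (33, -16, 61), (33, 16, 61), (33, 28, 65)  [4]
  a=34: none
  a=35: (35, -32, 63), (35, -18, 58), (35, 18, 58), (35, 32, 63)  [4]
  a=36: none
  a=37: (37, -14, 54), (37, 14, 54)  [2]
  a=38: none
  a=39: (39, -28, 55), (39, -2, 50), (39, 2, 50), (39, 28, 55)  [4]
  a=40..41: none
  a=42: (42, -38, 55), (42, -10, 47), (42, 10, 47), (42, 38, 55)  [4]
  a=43..44: none
  a=45: (45, -32, 49), (45, -22, 46), (45, 22, 46), (45, 32, 49)  [4]
  a=46..50: none
Total reduced forms: 1 + 1 + 2 + 2 + 2 + 2 + 2 + 2 + 2 + 2 + 2 + 4 + 2 + 4 + 2 + 2 + 2 + 2 + 2 + 2 + 4 + 2 + 4 + 4 + 2 + 4 + 4 + 4 = 70
h = 70

70


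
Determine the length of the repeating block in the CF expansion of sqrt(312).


Run the CF algorithm for sqrt(312).
a_0 = floor(sqrt(312)) = 17; set m_0=0, q_0=1.
Recurrence: m' = q*a - m,  q' = (d - m'^2)/q,  a' = floor((a_0 + m')/q').
  step 1: m=17, q=23, a=1
  step 2: m=6, q=12, a=1
  step 3: m=6, q=23, a=1
  step 4: m=17, q=1, a=34
a_4 = 2*a_0 = 34, so the period closes here.
sqrt(312) = [17; 1, 1, 1, 34]
Period length = 4

4


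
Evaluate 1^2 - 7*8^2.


x^2 - d*y^2
= 1^2 - 7*8^2
= 1 - 448
= -447

-447


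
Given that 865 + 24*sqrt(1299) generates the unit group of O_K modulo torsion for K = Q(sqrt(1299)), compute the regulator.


epsilon = 865 + 24*sqrt(1299)
= 1729.9994
R = ln(1729.9994)
= 7.4559

7.4559


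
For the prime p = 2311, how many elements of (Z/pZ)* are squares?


For prime p, the number of non-zero quadratic residues is (p-1)/2.
= (2311-1)/2
= 1155

1155


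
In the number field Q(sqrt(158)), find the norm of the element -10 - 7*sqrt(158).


N(a + b*sqrt(d)) = a^2 - d*b^2
= (-10)^2 - (158)*(-7)^2
= 100 - 7742
= -7642

-7642


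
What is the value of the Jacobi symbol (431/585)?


Compute (431/585) via quadratic reciprocity:
  reciprocity: (431/585) -> +(585/431)
  reduce: (154/431)
  pull out 2: (2/431) = +1  (since 431 mod 8 = 7)
  reciprocity: (77/431) -> +(431/77)
  reduce: (46/77)
  pull out 2: (2/77) = -1  (since 77 mod 8 = 5)
  reciprocity: (23/77) -> +(77/23)
  reduce: (8/23)
  pull out 2: (2/23) = +1  (since 23 mod 8 = 7)
  pull out 2: (2/23) = +1  (since 23 mod 8 = 7)
  pull out 2: (2/23) = +1  (since 23 mod 8 = 7)
  (1/23) = 1
Product of signs = -1

-1


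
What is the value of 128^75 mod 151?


p = 151 is prime and the exponent is (p-1)/2 = 75, so by Euler's criterion 128^75 = (128/151) = +1 or -1 mod 151.
Compute by square-and-multiply:
  75 = 64 + 8 + 2 + 1 (binary 1001011)
  Repeated squaring mod 151: 128^1 = 128, 128^2 = 76, 128^4 = 38, 128^8 = 85, 128^16 = 128, 128^32 = 76, 128^64 = 38
  128^75 = 128^64 * 128^8 * 128^2 * 128^1 = 38 * 85 * 76 * 128 mod 151
    38 * 85 = 3230 = 59 mod 151
    59 * 76 = 4484 = 105 mod 151
    105 * 128 = 13440 = 1 mod 151
  128^75 = 1 mod 151
Result 1: 128 is a quadratic residue mod 151.
128^75 mod 151 = 1

1


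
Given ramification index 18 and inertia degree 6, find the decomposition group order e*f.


|D_P| = e * f
= 18 * 6
= 108

108


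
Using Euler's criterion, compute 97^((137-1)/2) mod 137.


p = 137 is prime and the exponent is (p-1)/2 = 68, so by Euler's criterion 97^68 = (97/137) = +1 or -1 mod 137.
Compute by square-and-multiply:
  68 = 64 + 4 (binary 1000100)
  Repeated squaring mod 137: 97^1 = 97, 97^2 = 93, 97^4 = 18, 97^8 = 50, 97^16 = 34, 97^32 = 60, 97^64 = 38
  97^68 = 97^64 * 97^4 = 38 * 18 mod 137
    38 * 18 = 684 = 136 mod 137
  97^68 = 136 mod 137
Result 136 = p - 1 = -1 mod 137: 97 is a quadratic non-residue mod 137. As a residue in [0, p-1] the value is 136.
97^68 mod 137 = 136

136


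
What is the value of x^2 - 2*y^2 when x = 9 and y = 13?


x^2 - d*y^2
= 9^2 - 2*13^2
= 81 - 338
= -257

-257


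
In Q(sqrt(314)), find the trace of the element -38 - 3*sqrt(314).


Tr(a + b*sqrt(d)) = (a + b*sqrt(d)) + (a - b*sqrt(d)) = 2a
= 2 * (-38)
= -76

-76


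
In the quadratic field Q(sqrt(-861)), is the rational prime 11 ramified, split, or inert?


K = Q(sqrt(-861)). Since d mod 4 = 3, disc(K) = -3444.
Check p | disc: -3444 mod 11 = 10.
p does not divide disc. Compute Legendre symbol (d/p):
8^((11-1)/2) mod 11 = -1
(d/p) = -1, so p is inert: (p) stays prime with e=1, f=2, g=1.
Therefore p is inert.

inert


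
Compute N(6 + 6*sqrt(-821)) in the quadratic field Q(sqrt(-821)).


N(a + b*sqrt(d)) = a^2 - d*b^2
= (6)^2 - (-821)*(6)^2
= 36 + 29556
= 29592

29592


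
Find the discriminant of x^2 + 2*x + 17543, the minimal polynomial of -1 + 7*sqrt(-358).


The element -1 + 7*sqrt(-358) has minimal polynomial:
x^2 + 2*x + 17543
Discriminant = (2)^2 - 4*(17543)
= 4 - 70172
= -70168

-70168


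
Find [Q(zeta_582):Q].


The degree equals Euler's totient phi(582).
582 = 2 * 3 * 97
phi(582) = 192

192


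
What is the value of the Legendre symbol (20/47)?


p = 47 is prime, so compute (20/47) with the reciprocity algorithm (Jacobi-symbol steps: pull out 2s via (2/n), flip via reciprocity, reduce):
  pull out 2: (2/47) = +1  (since 47 mod 8 = 7)
  pull out 2: (2/47) = +1  (since 47 mod 8 = 7)
  reciprocity: (5/47) -> +(47/5)
  reduce: (2/5)
  pull out 2: (2/5) = -1  (since 5 mod 8 = 5)
  (1/5) = 1
Product of signs = -1
(20/47) = -1

-1


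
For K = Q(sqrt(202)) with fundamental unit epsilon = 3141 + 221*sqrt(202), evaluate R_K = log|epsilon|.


epsilon = 3141 + 221*sqrt(202)
= 6282.0002
R = ln(6282.0002)
= 8.7454

8.7454


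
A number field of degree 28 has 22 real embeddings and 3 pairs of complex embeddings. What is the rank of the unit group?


By Dirichlet's unit theorem:
rank = r1 + r2 - 1
= 22 + 3 - 1
= 24

24


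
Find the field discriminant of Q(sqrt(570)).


For K = Q(sqrt(d)) with d squarefree: disc(K) = d if d = 1 mod 4, and disc(K) = 4d if d = 2 or 3 mod 4.
Here d = 570, and d mod 4 = 2.
d = 2 mod 4, not 1 (O_K = Z[sqrt(d)]), so disc(K) = 4d = 4 * (570) = 2280

2280


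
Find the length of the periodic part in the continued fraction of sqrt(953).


Run the CF algorithm for sqrt(953).
a_0 = floor(sqrt(953)) = 30; set m_0=0, q_0=1.
Recurrence: m' = q*a - m,  q' = (d - m'^2)/q,  a' = floor((a_0 + m')/q').
  step 1: m=30, q=53, a=1
  step 2: m=23, q=8, a=6
  step 3: m=25, q=41, a=1
  step 4: m=16, q=17, a=2
  step 5: m=18, q=37, a=1
  step 6: m=19, q=16, a=3
  step 7: m=29, q=7, a=8
  step 8: m=27, q=32, a=1
  step 9: m=5, q=29, a=1
  step 10: m=24, q=13, a=4
  step 11: m=28, q=13, a=4
  step 12: m=24, q=29, a=1
  step 13: m=5, q=32, a=1
  step 14: m=27, q=7, a=8
  step 15: m=29, q=16, a=3
  step 16: m=19, q=37, a=1
  step 17: m=18, q=17, a=2
  step 18: m=16, q=41, a=1
  step 19: m=25, q=8, a=6
  step 20: m=23, q=53, a=1
  step 21: m=30, q=1, a=60
a_21 = 2*a_0 = 60, so the period closes here.
sqrt(953) = [30; 1, 6, 1, 2, 1, 3, 8, 1, 1, 4, 4, 1, 1, 8, 3, 1, 2, 1, 6, 1, 60]
Period length = 21

21


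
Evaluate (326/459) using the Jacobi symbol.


Compute (326/459) via quadratic reciprocity:
  pull out 2: (2/459) = -1  (since 459 mod 8 = 3)
  reciprocity: (163/459) -> -(459/163)
  reduce: (133/163)
  reciprocity: (133/163) -> +(163/133)
  reduce: (30/133)
  pull out 2: (2/133) = -1  (since 133 mod 8 = 5)
  reciprocity: (15/133) -> +(133/15)
  reduce: (13/15)
  reciprocity: (13/15) -> +(15/13)
  reduce: (2/13)
  pull out 2: (2/13) = -1  (since 13 mod 8 = 5)
  (1/13) = 1
Product of signs = 1

1


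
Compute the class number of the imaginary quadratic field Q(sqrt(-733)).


K = Q(sqrt(-733)). d mod 4 = 3, so D = disc(K) = 4d = -2932
h(K) equals the number of primitive reduced positive-definite forms (a, b, c) = a*x^2 + b*x*y + c*y^2 with b^2 - 4ac = D,
where reduced means |b| <= a <= c, with b >= 0 whenever |b| = a or a = c, and primitive means gcd(a, b, c) = 1.
Reduced forces 3a^2 <= |D| = 2932, so 1 <= a <= 31; b must have the parity of D, and c = (b^2 - D)/(4a) must be an integer >= a.
Enumerate a = 1..31, b in [-a, a]:
  a=1: (1, 0, 733)  [1]
  a=2: (2, 2, 367)  [1]
  a=3..6: none
  a=7: (7, -6, 106), (7, 6, 106)  [2]
  a=8..10: none
  a=11: (11, -4, 67), (11, 4, 67)  [2]
  a=12..13: none
  a=14: (14, -6, 53), (14, 6, 53)  [2]
  a=15..16: none
  a=17: (17, -14, 46), (17, 14, 46)  [2]
  a=18..21: none
  a=22: (22, -18, 37), (22, 18, 37)  [2]
  a=23: (23, -14, 34), (23, 14, 34)  [2]
  a=24..31: none
Total reduced forms: 1 + 1 + 2 + 2 + 2 + 2 + 2 + 2 = 14
h = 14

14


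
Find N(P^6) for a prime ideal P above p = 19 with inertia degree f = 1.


N(P^a) = p^(a*f)
= 19^(6*1)
= 19^6
= 47045881

47045881


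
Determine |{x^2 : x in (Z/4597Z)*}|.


For prime p, the number of non-zero quadratic residues is (p-1)/2.
= (4597-1)/2
= 2298

2298


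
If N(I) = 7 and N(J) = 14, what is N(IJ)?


N(IJ) = N(I) * N(J)
= 7 * 14
= 98

98


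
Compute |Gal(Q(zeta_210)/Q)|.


|Gal(Q(zeta_210)/Q)| = phi(210)
= 48

48


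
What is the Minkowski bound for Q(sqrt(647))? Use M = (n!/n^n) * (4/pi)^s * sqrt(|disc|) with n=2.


d = 647, d mod 4 = 3, so disc(K) = 4d = 2588; |disc(K)| = 2588
Real quadratic field, so n = 2, s = r2 = 0, r1 = 2
M = (n!/n^n) * (4/pi)^s * sqrt(|disc(K)|) = (2!/2^2) * (4/pi)^0 * sqrt(2588)
= 0.5 * 1.000000 * 50.872389
= 25.4362

25.4362


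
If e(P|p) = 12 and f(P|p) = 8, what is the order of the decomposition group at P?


|D_P| = e * f
= 12 * 8
= 96

96


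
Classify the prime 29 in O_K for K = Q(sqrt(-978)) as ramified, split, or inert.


K = Q(sqrt(-978)). Since d mod 4 = 2, disc(K) = -3912.
Check p | disc: -3912 mod 29 = 3.
p does not divide disc. Compute Legendre symbol (d/p):
8^((29-1)/2) mod 29 = -1
(d/p) = -1, so p is inert: (p) stays prime with e=1, f=2, g=1.
Therefore p is inert.

inert


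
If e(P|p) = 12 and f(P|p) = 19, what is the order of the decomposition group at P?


|D_P| = e * f
= 12 * 19
= 228

228


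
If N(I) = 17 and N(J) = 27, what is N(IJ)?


N(IJ) = N(I) * N(J)
= 17 * 27
= 459

459


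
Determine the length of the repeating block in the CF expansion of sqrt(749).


Run the CF algorithm for sqrt(749).
a_0 = floor(sqrt(749)) = 27; set m_0=0, q_0=1.
Recurrence: m' = q*a - m,  q' = (d - m'^2)/q,  a' = floor((a_0 + m')/q').
  step 1: m=27, q=20, a=2
  step 2: m=13, q=29, a=1
  step 3: m=16, q=17, a=2
  step 4: m=18, q=25, a=1
  step 5: m=7, q=28, a=1
  step 6: m=21, q=11, a=4
  step 7: m=23, q=20, a=2
  step 8: m=17, q=23, a=1
  step 9: m=6, q=31, a=1
  step 10: m=25, q=4, a=13
  step 11: m=27, q=5, a=10
  step 12: m=23, q=44, a=1
  step 13: m=21, q=7, a=6
  step 14: m=21, q=44, a=1
  step 15: m=23, q=5, a=10
  step 16: m=27, q=4, a=13
  step 17: m=25, q=31, a=1
  step 18: m=6, q=23, a=1
  step 19: m=17, q=20, a=2
  step 20: m=23, q=11, a=4
  step 21: m=21, q=28, a=1
  step 22: m=7, q=25, a=1
  step 23: m=18, q=17, a=2
  step 24: m=16, q=29, a=1
  step 25: m=13, q=20, a=2
  step 26: m=27, q=1, a=54
a_26 = 2*a_0 = 54, so the period closes here.
sqrt(749) = [27; 2, 1, 2, 1, 1, 4, 2, 1, 1, 13, 10, 1, 6, 1, 10, 13, 1, 1, 2, 4, 1, 1, 2, 1, 2, 54]
Period length = 26

26


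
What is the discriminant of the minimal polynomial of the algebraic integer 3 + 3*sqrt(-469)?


The element 3 + 3*sqrt(-469) has minimal polynomial:
x^2 - 6*x + 4230
Discriminant = (-6)^2 - 4*(4230)
= 36 - 16920
= -16884

-16884


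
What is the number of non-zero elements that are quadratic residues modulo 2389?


For prime p, the number of non-zero quadratic residues is (p-1)/2.
= (2389-1)/2
= 1194

1194


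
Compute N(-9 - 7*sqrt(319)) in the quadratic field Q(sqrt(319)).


N(a + b*sqrt(d)) = a^2 - d*b^2
= (-9)^2 - (319)*(-7)^2
= 81 - 15631
= -15550

-15550


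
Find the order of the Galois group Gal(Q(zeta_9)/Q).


|Gal(Q(zeta_9)/Q)| = phi(9)
= 6

6


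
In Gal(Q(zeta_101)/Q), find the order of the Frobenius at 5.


The Frobenius at p in Gal(Q(zeta_n)/Q) = (Z/nZ)* is the class of p, so its order is ord_101(5), the smallest k >= 1 with 5^k = 1 mod 101.
n = 101 = 101, phi(101) = 100; the order divides phi(n).
Divisors of 100: 1, 2, 4, 5, 10, 20, 25, 50, 100
Repeated squaring mod 101: 5^1 = 5, 5^2 = 25, 5^4 = 19, 5^8 = 58, 5^16 = 31, 5^32 = 52, 5^64 = 78
Test divisors in increasing order:
  k=1: 5^1 = 5 mod 101
  k=2: 5^2 = 25 mod 101
  k=4: 5^4 = 19 mod 101
  k=5: 5^5 = 19 * 5 = 95 mod 101
  k=10: 5^10 = 58 * 25 = 36 mod 101
  k=20: 5^20 = 31 * 19 = 84 mod 101
  k=25: 5^25 = 31 * 58 * 5 = 1 mod 101  <- first divisor giving 1
Order = 25

25


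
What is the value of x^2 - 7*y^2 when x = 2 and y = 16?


x^2 - d*y^2
= 2^2 - 7*16^2
= 4 - 1792
= -1788

-1788


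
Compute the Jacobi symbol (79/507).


Compute (79/507) via quadratic reciprocity:
  reciprocity: (79/507) -> -(507/79)
  reduce: (33/79)
  reciprocity: (33/79) -> +(79/33)
  reduce: (13/33)
  reciprocity: (13/33) -> +(33/13)
  reduce: (7/13)
  reciprocity: (7/13) -> +(13/7)
  reduce: (6/7)
  pull out 2: (2/7) = +1  (since 7 mod 8 = 7)
  reciprocity: (3/7) -> -(7/3)
  reduce: (1/3)
  (1/3) = 1
Product of signs = 1

1


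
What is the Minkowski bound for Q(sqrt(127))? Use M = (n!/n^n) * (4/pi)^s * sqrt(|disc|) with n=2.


d = 127, d mod 4 = 3, so disc(K) = 4d = 508; |disc(K)| = 508
Real quadratic field, so n = 2, s = r2 = 0, r1 = 2
M = (n!/n^n) * (4/pi)^s * sqrt(|disc(K)|) = (2!/2^2) * (4/pi)^0 * sqrt(508)
= 0.5 * 1.000000 * 22.538855
= 11.2694

11.2694


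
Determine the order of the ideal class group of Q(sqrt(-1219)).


K = Q(sqrt(-1219)). d mod 4 = 1, so D = disc(K) = d = -1219
h(K) equals the number of primitive reduced positive-definite forms (a, b, c) = a*x^2 + b*x*y + c*y^2 with b^2 - 4ac = D,
where reduced means |b| <= a <= c, with b >= 0 whenever |b| = a or a = c, and primitive means gcd(a, b, c) = 1.
Reduced forces 3a^2 <= |D| = 1219, so 1 <= a <= 20; b must have the parity of D, and c = (b^2 - D)/(4a) must be an integer >= a.
Enumerate a = 1..20, b in [-a, a]:
  a=1: (1, 1, 305)  [1]
  a=2..4: none
  a=5: (5, -1, 61), (5, 1, 61)  [2]
  a=6..12: none
  a=13: (13, -9, 25), (13, 9, 25)  [2]
  a=14..18: none
  a=19: (19, 15, 19)  [1]
  a=20: none
Total reduced forms: 1 + 2 + 2 + 1 = 6
h = 6

6


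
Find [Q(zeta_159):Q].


The degree equals Euler's totient phi(159).
159 = 3 * 53
phi(159) = 104

104


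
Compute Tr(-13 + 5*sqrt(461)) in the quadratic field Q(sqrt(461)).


Tr(a + b*sqrt(d)) = (a + b*sqrt(d)) + (a - b*sqrt(d)) = 2a
= 2 * (-13)
= -26

-26


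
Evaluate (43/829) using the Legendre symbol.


p = 829 is prime, so compute (43/829) with the reciprocity algorithm (Jacobi-symbol steps: pull out 2s via (2/n), flip via reciprocity, reduce):
  reciprocity: (43/829) -> +(829/43)
  reduce: (12/43)
  pull out 2: (2/43) = -1  (since 43 mod 8 = 3)
  pull out 2: (2/43) = -1  (since 43 mod 8 = 3)
  reciprocity: (3/43) -> -(43/3)
  reduce: (1/3)
  (1/3) = 1
Product of signs = -1
(43/829) = -1

-1


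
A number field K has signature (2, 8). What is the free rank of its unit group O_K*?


By Dirichlet's unit theorem:
rank = r1 + r2 - 1
= 2 + 8 - 1
= 9

9


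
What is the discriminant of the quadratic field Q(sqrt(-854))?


For K = Q(sqrt(d)) with d squarefree: disc(K) = d if d = 1 mod 4, and disc(K) = 4d if d = 2 or 3 mod 4.
Here d = -854, and d mod 4 = 2.
d = 2 mod 4, not 1 (O_K = Z[sqrt(d)]), so disc(K) = 4d = 4 * (-854) = -3416

-3416


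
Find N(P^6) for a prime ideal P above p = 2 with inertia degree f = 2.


N(P^a) = p^(a*f)
= 2^(6*2)
= 2^12
= 4096

4096


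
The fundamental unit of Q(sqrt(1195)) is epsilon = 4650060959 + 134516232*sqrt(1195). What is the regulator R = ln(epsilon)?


epsilon = 4650060959 + 134516232*sqrt(1195)
= 9.3001e+09
R = ln(9.3001e+09)
= 22.9533

22.9533


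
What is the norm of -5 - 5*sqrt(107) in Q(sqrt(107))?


N(a + b*sqrt(d)) = a^2 - d*b^2
= (-5)^2 - (107)*(-5)^2
= 25 - 2675
= -2650

-2650


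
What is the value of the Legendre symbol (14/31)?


p = 31 is prime, so compute (14/31) with the reciprocity algorithm (Jacobi-symbol steps: pull out 2s via (2/n), flip via reciprocity, reduce):
  pull out 2: (2/31) = +1  (since 31 mod 8 = 7)
  reciprocity: (7/31) -> -(31/7)
  reduce: (3/7)
  reciprocity: (3/7) -> -(7/3)
  reduce: (1/3)
  (1/3) = 1
Product of signs = 1
(14/31) = 1

1


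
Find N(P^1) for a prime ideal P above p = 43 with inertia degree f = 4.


N(P^a) = p^(a*f)
= 43^(1*4)
= 43^4
= 3418801

3418801


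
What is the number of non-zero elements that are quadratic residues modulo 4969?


For prime p, the number of non-zero quadratic residues is (p-1)/2.
= (4969-1)/2
= 2484

2484


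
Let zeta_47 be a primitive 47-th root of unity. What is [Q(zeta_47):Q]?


The degree equals Euler's totient phi(47).
47 = 47
phi(47) = 46

46


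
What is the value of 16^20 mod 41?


p = 41 is prime and the exponent is (p-1)/2 = 20, so by Euler's criterion 16^20 = (16/41) = +1 or -1 mod 41.
Compute by square-and-multiply:
  20 = 16 + 4 (binary 10100)
  Repeated squaring mod 41: 16^1 = 16, 16^2 = 10, 16^4 = 18, 16^8 = 37, 16^16 = 16
  16^20 = 16^16 * 16^4 = 16 * 18 mod 41
    16 * 18 = 288 = 1 mod 41
  16^20 = 1 mod 41
Result 1: 16 is a quadratic residue mod 41.
16^20 mod 41 = 1

1


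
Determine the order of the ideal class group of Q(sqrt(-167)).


K = Q(sqrt(-167)). d mod 4 = 1, so D = disc(K) = d = -167
h(K) equals the number of primitive reduced positive-definite forms (a, b, c) = a*x^2 + b*x*y + c*y^2 with b^2 - 4ac = D,
where reduced means |b| <= a <= c, with b >= 0 whenever |b| = a or a = c, and primitive means gcd(a, b, c) = 1.
Reduced forces 3a^2 <= |D| = 167, so 1 <= a <= 7; b must have the parity of D, and c = (b^2 - D)/(4a) must be an integer >= a.
Enumerate a = 1..7, b in [-a, a]:
  a=1: (1, 1, 42)  [1]
  a=2: (2, -1, 21), (2, 1, 21)  [2]
  a=3: (3, -1, 14), (3, 1, 14)  [2]
  a=4: (4, -3, 11), (4, 3, 11)  [2]
  a=5: none
  a=6: (6, -5, 8), (6, -1, 7), (6, 1, 7), (6, 5, 8)  [4]
  a=7: none
Total reduced forms: 1 + 2 + 2 + 2 + 4 = 11
h = 11

11


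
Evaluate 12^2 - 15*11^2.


x^2 - d*y^2
= 12^2 - 15*11^2
= 144 - 1815
= -1671

-1671


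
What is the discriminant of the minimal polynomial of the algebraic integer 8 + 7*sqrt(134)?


The element 8 + 7*sqrt(134) has minimal polynomial:
x^2 - 16*x - 6502
Discriminant = (-16)^2 - 4*(-6502)
= 256 + 26008
= 26264

26264


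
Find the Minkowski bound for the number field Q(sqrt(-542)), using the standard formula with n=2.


d = -542, d mod 4 = 2, so disc(K) = 4d = -2168; |disc(K)| = 2168
Imaginary quadratic field, so n = 2, s = r2 = 1, r1 = 0
M = (n!/n^n) * (4/pi)^s * sqrt(|disc(K)|) = (2!/2^2) * (4/pi)^1 * sqrt(2168)
= 0.5 * 1.273240 * 46.561787
= 29.6422

29.6422


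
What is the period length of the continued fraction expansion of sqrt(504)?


Run the CF algorithm for sqrt(504).
a_0 = floor(sqrt(504)) = 22; set m_0=0, q_0=1.
Recurrence: m' = q*a - m,  q' = (d - m'^2)/q,  a' = floor((a_0 + m')/q').
  step 1: m=22, q=20, a=2
  step 2: m=18, q=9, a=4
  step 3: m=18, q=20, a=2
  step 4: m=22, q=1, a=44
a_4 = 2*a_0 = 44, so the period closes here.
sqrt(504) = [22; 2, 4, 2, 44]
Period length = 4

4


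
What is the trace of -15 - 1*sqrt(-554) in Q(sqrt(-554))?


Tr(a + b*sqrt(d)) = (a + b*sqrt(d)) + (a - b*sqrt(d)) = 2a
= 2 * (-15)
= -30

-30


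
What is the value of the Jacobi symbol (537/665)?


Compute (537/665) via quadratic reciprocity:
  reciprocity: (537/665) -> +(665/537)
  reduce: (128/537)
  pull out 2: (2/537) = +1  (since 537 mod 8 = 1)
  pull out 2: (2/537) = +1  (since 537 mod 8 = 1)
  pull out 2: (2/537) = +1  (since 537 mod 8 = 1)
  pull out 2: (2/537) = +1  (since 537 mod 8 = 1)
  pull out 2: (2/537) = +1  (since 537 mod 8 = 1)
  pull out 2: (2/537) = +1  (since 537 mod 8 = 1)
  pull out 2: (2/537) = +1  (since 537 mod 8 = 1)
  (1/537) = 1
Product of signs = 1

1


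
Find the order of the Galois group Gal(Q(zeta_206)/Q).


|Gal(Q(zeta_206)/Q)| = phi(206)
= 102

102


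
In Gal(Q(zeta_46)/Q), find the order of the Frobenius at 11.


The Frobenius at p in Gal(Q(zeta_n)/Q) = (Z/nZ)* is the class of p, so its order is ord_46(11), the smallest k >= 1 with 11^k = 1 mod 46.
n = 46 = 2 * 23, phi(46) = 22; the order divides phi(n).
Divisors of 22: 1, 2, 11, 22
Repeated squaring mod 46: 11^1 = 11, 11^2 = 29, 11^4 = 13, 11^8 = 31, 11^16 = 41
Test divisors in increasing order:
  k=1: 11^1 = 11 mod 46
  k=2: 11^2 = 29 mod 46
  k=11: 11^11 = 31 * 29 * 11 = 45 mod 46
  k=22: 11^22 = 41 * 13 * 29 = 1 mod 46  <- first divisor giving 1
Order = 22

22


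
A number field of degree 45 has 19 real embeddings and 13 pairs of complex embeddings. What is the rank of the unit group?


By Dirichlet's unit theorem:
rank = r1 + r2 - 1
= 19 + 13 - 1
= 31

31


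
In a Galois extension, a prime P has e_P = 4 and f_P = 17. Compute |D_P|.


|D_P| = e * f
= 4 * 17
= 68

68


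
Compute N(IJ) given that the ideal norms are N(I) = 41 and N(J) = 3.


N(IJ) = N(I) * N(J)
= 41 * 3
= 123

123


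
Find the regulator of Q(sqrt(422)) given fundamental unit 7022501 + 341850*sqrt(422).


epsilon = 7022501 + 341850*sqrt(422)
= 1.4045e+07
R = ln(1.4045e+07)
= 16.4578

16.4578


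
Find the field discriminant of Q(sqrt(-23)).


For K = Q(sqrt(d)) with d squarefree: disc(K) = d if d = 1 mod 4, and disc(K) = 4d if d = 2 or 3 mod 4.
Here d = -23, and d mod 4 = 1.
d = 1 mod 4 (O_K = Z[(1+sqrt(d))/2]), so disc(K) = d = -23

-23


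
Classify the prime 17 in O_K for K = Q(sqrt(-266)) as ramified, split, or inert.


K = Q(sqrt(-266)). Since d mod 4 = 2, disc(K) = -1064.
Check p | disc: -1064 mod 17 = 7.
p does not divide disc. Compute Legendre symbol (d/p):
6^((17-1)/2) mod 17 = -1
(d/p) = -1, so p is inert: (p) stays prime with e=1, f=2, g=1.
Therefore p is inert.

inert


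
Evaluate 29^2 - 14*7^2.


x^2 - d*y^2
= 29^2 - 14*7^2
= 841 - 686
= 155

155


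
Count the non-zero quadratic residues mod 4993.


For prime p, the number of non-zero quadratic residues is (p-1)/2.
= (4993-1)/2
= 2496

2496


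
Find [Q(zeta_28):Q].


The degree equals Euler's totient phi(28).
28 = 2^2 * 7
phi(28) = 12

12


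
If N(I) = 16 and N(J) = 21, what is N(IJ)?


N(IJ) = N(I) * N(J)
= 16 * 21
= 336

336


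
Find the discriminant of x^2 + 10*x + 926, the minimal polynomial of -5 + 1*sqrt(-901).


The element -5 + 1*sqrt(-901) has minimal polynomial:
x^2 + 10*x + 926
Discriminant = (10)^2 - 4*(926)
= 100 - 3704
= -3604

-3604


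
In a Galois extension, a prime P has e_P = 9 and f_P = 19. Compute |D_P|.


|D_P| = e * f
= 9 * 19
= 171

171


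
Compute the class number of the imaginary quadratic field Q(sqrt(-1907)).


K = Q(sqrt(-1907)). d mod 4 = 1, so D = disc(K) = d = -1907
h(K) equals the number of primitive reduced positive-definite forms (a, b, c) = a*x^2 + b*x*y + c*y^2 with b^2 - 4ac = D,
where reduced means |b| <= a <= c, with b >= 0 whenever |b| = a or a = c, and primitive means gcd(a, b, c) = 1.
Reduced forces 3a^2 <= |D| = 1907, so 1 <= a <= 25; b must have the parity of D, and c = (b^2 - D)/(4a) must be an integer >= a.
Enumerate a = 1..25, b in [-a, a]:
  a=1: (1, 1, 477)  [1]
  a=2: none
  a=3: (3, -1, 159), (3, 1, 159)  [2]
  a=4..6: none
  a=7: (7, -5, 69), (7, 5, 69)  [2]
  a=8: none
  a=9: (9, -1, 53), (9, 1, 53)  [2]
  a=10..12: none
  a=13: (13, -11, 39), (13, 11, 39)  [2]
  a=14..20: none
  a=21: (21, -19, 27), (21, -5, 23), (21, 5, 23), (21, 19, 27)  [4]
  a=22..25: none
Total reduced forms: 1 + 2 + 2 + 2 + 2 + 4 = 13
h = 13

13


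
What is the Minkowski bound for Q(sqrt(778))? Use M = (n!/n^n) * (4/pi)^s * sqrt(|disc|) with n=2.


d = 778, d mod 4 = 2, so disc(K) = 4d = 3112; |disc(K)| = 3112
Real quadratic field, so n = 2, s = r2 = 0, r1 = 2
M = (n!/n^n) * (4/pi)^s * sqrt(|disc(K)|) = (2!/2^2) * (4/pi)^0 * sqrt(3112)
= 0.5 * 1.000000 * 55.785303
= 27.8927

27.8927


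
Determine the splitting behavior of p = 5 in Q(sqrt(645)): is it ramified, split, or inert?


K = Q(sqrt(645)). Since d mod 4 = 1, disc(K) = 645.
Check p | disc: 645 mod 5 = 0.
p divides disc, so p ramifies: (p) = P^2 with e=2, f=1, g=1.
Therefore p is ramified.

ramified


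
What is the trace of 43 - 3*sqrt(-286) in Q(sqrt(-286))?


Tr(a + b*sqrt(d)) = (a + b*sqrt(d)) + (a - b*sqrt(d)) = 2a
= 2 * (43)
= 86

86


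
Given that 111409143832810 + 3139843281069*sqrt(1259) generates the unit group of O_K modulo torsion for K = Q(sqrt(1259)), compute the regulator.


epsilon = 111409143832810 + 3139843281069*sqrt(1259)
= 2.2282e+14
R = ln(2.2282e+14)
= 33.0374

33.0374


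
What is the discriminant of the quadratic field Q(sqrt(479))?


For K = Q(sqrt(d)) with d squarefree: disc(K) = d if d = 1 mod 4, and disc(K) = 4d if d = 2 or 3 mod 4.
Here d = 479, and d mod 4 = 3.
d = 3 mod 4, not 1 (O_K = Z[sqrt(d)]), so disc(K) = 4d = 4 * (479) = 1916

1916


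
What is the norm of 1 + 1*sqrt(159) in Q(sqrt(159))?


N(a + b*sqrt(d)) = a^2 - d*b^2
= (1)^2 - (159)*(1)^2
= 1 - 159
= -158

-158


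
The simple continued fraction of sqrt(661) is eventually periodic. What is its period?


Run the CF algorithm for sqrt(661).
a_0 = floor(sqrt(661)) = 25; set m_0=0, q_0=1.
Recurrence: m' = q*a - m,  q' = (d - m'^2)/q,  a' = floor((a_0 + m')/q').
  step 1: m=25, q=36, a=1
  step 2: m=11, q=15, a=2
  step 3: m=19, q=20, a=2
  step 4: m=21, q=11, a=4
  step 5: m=23, q=12, a=4
  step 6: m=25, q=3, a=16
  step 7: m=23, q=44, a=1
  step 8: m=21, q=5, a=9
  step 9: m=24, q=17, a=2
  step 10: m=10, q=33, a=1
  step 11: m=23, q=4, a=12
  step 12: m=25, q=9, a=5
  step 13: m=20, q=29, a=1
  step 14: m=9, q=20, a=1
  step 15: m=11, q=27, a=1
  step 16: m=16, q=15, a=2
  step 17: m=14, q=31, a=1
  step 18: m=17, q=12, a=3
  step 19: m=19, q=25, a=1
  step 20: m=6, q=25, a=1
  step 21: m=19, q=12, a=3
  step 22: m=17, q=31, a=1
  step 23: m=14, q=15, a=2
  step 24: m=16, q=27, a=1
  step 25: m=11, q=20, a=1
  step 26: m=9, q=29, a=1
  step 27: m=20, q=9, a=5
  step 28: m=25, q=4, a=12
  step 29: m=23, q=33, a=1
  step 30: m=10, q=17, a=2
  step 31: m=24, q=5, a=9
  step 32: m=21, q=44, a=1
  step 33: m=23, q=3, a=16
  step 34: m=25, q=12, a=4
  step 35: m=23, q=11, a=4
  step 36: m=21, q=20, a=2
  step 37: m=19, q=15, a=2
  step 38: m=11, q=36, a=1
  step 39: m=25, q=1, a=50
a_39 = 2*a_0 = 50, so the period closes here.
sqrt(661) = [25; 1, 2, 2, 4, 4, 16, 1, 9, 2, 1, 12, 5, 1, 1, 1, 2, 1, 3, 1, 1, 3, 1, 2, 1, 1, 1, 5, 12, 1, 2, 9, 1, 16, 4, 4, 2, 2, 1, 50]
Period length = 39

39


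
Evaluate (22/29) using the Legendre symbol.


p = 29 is prime, so compute (22/29) with the reciprocity algorithm (Jacobi-symbol steps: pull out 2s via (2/n), flip via reciprocity, reduce):
  pull out 2: (2/29) = -1  (since 29 mod 8 = 5)
  reciprocity: (11/29) -> +(29/11)
  reduce: (7/11)
  reciprocity: (7/11) -> -(11/7)
  reduce: (4/7)
  pull out 2: (2/7) = +1  (since 7 mod 8 = 7)
  pull out 2: (2/7) = +1  (since 7 mod 8 = 7)
  (1/7) = 1
Product of signs = 1
(22/29) = 1

1


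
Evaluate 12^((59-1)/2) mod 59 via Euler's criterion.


p = 59 is prime and the exponent is (p-1)/2 = 29, so by Euler's criterion 12^29 = (12/59) = +1 or -1 mod 59.
Compute by square-and-multiply:
  29 = 16 + 8 + 4 + 1 (binary 11101)
  Repeated squaring mod 59: 12^1 = 12, 12^2 = 26, 12^4 = 27, 12^8 = 21, 12^16 = 28
  12^29 = 12^16 * 12^8 * 12^4 * 12^1 = 28 * 21 * 27 * 12 mod 59
    28 * 21 = 588 = 57 mod 59
    57 * 27 = 1539 = 5 mod 59
    5 * 12 = 60 = 1 mod 59
  12^29 = 1 mod 59
Result 1: 12 is a quadratic residue mod 59.
12^29 mod 59 = 1

1


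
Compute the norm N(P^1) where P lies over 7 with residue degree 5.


N(P^a) = p^(a*f)
= 7^(1*5)
= 7^5
= 16807

16807


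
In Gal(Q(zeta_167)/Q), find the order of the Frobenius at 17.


The Frobenius at p in Gal(Q(zeta_n)/Q) = (Z/nZ)* is the class of p, so its order is ord_167(17), the smallest k >= 1 with 17^k = 1 mod 167.
n = 167 = 167, phi(167) = 166; the order divides phi(n).
Divisors of 166: 1, 2, 83, 166
Repeated squaring mod 167: 17^1 = 17, 17^2 = 122, 17^4 = 21, 17^8 = 107, 17^16 = 93, 17^32 = 132, 17^64 = 56, 17^128 = 130
Test divisors in increasing order:
  k=1: 17^1 = 17 mod 167
  k=2: 17^2 = 122 mod 167
  k=83: 17^83 = 56 * 93 * 122 * 17 = 166 mod 167
  k=166: 17^166 = 130 * 132 * 21 * 122 = 1 mod 167  <- first divisor giving 1
Order = 166

166


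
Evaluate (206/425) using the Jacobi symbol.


Compute (206/425) via quadratic reciprocity:
  pull out 2: (2/425) = +1  (since 425 mod 8 = 1)
  reciprocity: (103/425) -> +(425/103)
  reduce: (13/103)
  reciprocity: (13/103) -> +(103/13)
  reduce: (12/13)
  pull out 2: (2/13) = -1  (since 13 mod 8 = 5)
  pull out 2: (2/13) = -1  (since 13 mod 8 = 5)
  reciprocity: (3/13) -> +(13/3)
  reduce: (1/3)
  (1/3) = 1
Product of signs = 1

1


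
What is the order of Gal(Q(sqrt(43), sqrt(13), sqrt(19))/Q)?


The 3 square roots of distinct primes are multiplicatively independent over Q,
so [K:Q] = 2^3 and Gal(K/Q) is isomorphic to (Z/2Z)^3.
|Gal| = 2^3 = 8

8


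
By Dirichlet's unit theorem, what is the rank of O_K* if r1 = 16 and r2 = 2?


By Dirichlet's unit theorem:
rank = r1 + r2 - 1
= 16 + 2 - 1
= 17

17


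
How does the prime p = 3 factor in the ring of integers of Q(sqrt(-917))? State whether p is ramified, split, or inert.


K = Q(sqrt(-917)). Since d mod 4 = 3, disc(K) = -3668.
Check p | disc: -3668 mod 3 = 1.
p does not divide disc. Compute Legendre symbol (d/p):
1^((3-1)/2) mod 3 = 1
(d/p) = 1, so p splits: (p) = P*P' with e=1, f=1, g=2.
Therefore p is split.

split


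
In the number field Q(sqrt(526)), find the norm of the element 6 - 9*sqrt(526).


N(a + b*sqrt(d)) = a^2 - d*b^2
= (6)^2 - (526)*(-9)^2
= 36 - 42606
= -42570

-42570


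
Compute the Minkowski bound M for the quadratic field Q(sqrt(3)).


d = 3, d mod 4 = 3, so disc(K) = 4d = 12; |disc(K)| = 12
Real quadratic field, so n = 2, s = r2 = 0, r1 = 2
M = (n!/n^n) * (4/pi)^s * sqrt(|disc(K)|) = (2!/2^2) * (4/pi)^0 * sqrt(12)
= 0.5 * 1.000000 * 3.464102
= 1.7321

1.7321
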